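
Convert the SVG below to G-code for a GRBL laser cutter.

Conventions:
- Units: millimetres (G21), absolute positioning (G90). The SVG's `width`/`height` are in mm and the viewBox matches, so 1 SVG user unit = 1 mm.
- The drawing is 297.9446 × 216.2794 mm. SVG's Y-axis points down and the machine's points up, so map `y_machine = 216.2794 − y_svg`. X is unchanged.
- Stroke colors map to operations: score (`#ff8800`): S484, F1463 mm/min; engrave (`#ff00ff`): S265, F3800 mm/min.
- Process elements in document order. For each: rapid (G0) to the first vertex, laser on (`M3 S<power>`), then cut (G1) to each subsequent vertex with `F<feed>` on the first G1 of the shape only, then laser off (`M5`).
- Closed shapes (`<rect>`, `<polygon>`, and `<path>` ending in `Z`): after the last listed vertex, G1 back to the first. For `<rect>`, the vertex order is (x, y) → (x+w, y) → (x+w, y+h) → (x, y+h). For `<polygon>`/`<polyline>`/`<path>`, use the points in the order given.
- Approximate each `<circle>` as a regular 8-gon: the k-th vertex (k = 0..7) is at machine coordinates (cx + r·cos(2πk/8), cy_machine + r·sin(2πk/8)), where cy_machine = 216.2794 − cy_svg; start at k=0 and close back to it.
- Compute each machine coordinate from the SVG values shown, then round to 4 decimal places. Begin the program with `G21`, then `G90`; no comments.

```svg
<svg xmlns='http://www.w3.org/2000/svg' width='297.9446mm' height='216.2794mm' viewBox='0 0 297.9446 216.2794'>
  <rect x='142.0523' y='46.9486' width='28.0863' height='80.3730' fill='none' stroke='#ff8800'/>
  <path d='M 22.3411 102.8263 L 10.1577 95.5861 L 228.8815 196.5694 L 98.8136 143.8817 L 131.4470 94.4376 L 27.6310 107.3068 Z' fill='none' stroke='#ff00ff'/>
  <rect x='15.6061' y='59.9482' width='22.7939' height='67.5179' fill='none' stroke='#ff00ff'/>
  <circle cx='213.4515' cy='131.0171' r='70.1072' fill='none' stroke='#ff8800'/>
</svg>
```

G21
G90
G0 X142.0523 Y169.3308
M3 S484
G1 X170.1386 Y169.3308 F1463
G1 X170.1386 Y88.9578
G1 X142.0523 Y88.9578
G1 X142.0523 Y169.3308
M5
G0 X22.3411 Y113.4531
M3 S265
G1 X10.1577 Y120.6933 F3800
G1 X228.8815 Y19.7100
G1 X98.8136 Y72.3977
G1 X131.4470 Y121.8418
G1 X27.6310 Y108.9726
G1 X22.3411 Y113.4531
M5
G0 X15.6061 Y156.3312
M3 S265
G1 X38.4000 Y156.3312 F3800
G1 X38.4000 Y88.8133
G1 X15.6061 Y88.8133
G1 X15.6061 Y156.3312
M5
G0 X283.5587 Y85.2623
M3 S484
G1 X263.0248 Y134.8356 F1463
G1 X213.4515 Y155.3695
G1 X163.8782 Y134.8356
G1 X143.3443 Y85.2623
G1 X163.8782 Y35.6890
G1 X213.4515 Y15.1551
G1 X263.0248 Y35.6890
G1 X283.5587 Y85.2623
M5

viewBox `0 0 297.9446 216.2794` with mm width/height → 1 unit = 1 mm. Flip: y_m = 216.2794 − y_svg.

**Shape 1** — `<rect>` rectangle, stroke `#ff8800` → score (S484, F1463). Machine vertices: (142.0523,169.3308) → (170.1386,169.3308) → (170.1386,88.9578) → (142.0523,88.9578) → (142.0523,169.3308). Closed: final G1 returns to the first vertex.

**Shape 2** — `<path>` closed polygon, stroke `#ff00ff` → engrave (S265, F3800). Machine vertices: (22.3411,113.4531) → (10.1577,120.6933) → (228.8815,19.7100) → (98.8136,72.3977) → (131.4470,121.8418) → (27.6310,108.9726) → (22.3411,113.4531). Closed: final G1 returns to the first vertex.

**Shape 3** — `<rect>` rectangle, stroke `#ff00ff` → engrave (S265, F3800). Machine vertices: (15.6061,156.3312) → (38.4000,156.3312) → (38.4000,88.8133) → (15.6061,88.8133) → (15.6061,156.3312). Closed: final G1 returns to the first vertex.

**Shape 4** — `<circle>` circle, stroke `#ff8800` → score (S484, F1463). Machine vertices: (283.5587,85.2623) → (263.0248,134.8356) → (213.4515,155.3695) → (163.8782,134.8356) → (143.3443,85.2623) → (163.8782,35.6890) → (213.4515,15.1551) → (263.0248,35.6890) → (283.5587,85.2623). Closed: final G1 returns to the first vertex.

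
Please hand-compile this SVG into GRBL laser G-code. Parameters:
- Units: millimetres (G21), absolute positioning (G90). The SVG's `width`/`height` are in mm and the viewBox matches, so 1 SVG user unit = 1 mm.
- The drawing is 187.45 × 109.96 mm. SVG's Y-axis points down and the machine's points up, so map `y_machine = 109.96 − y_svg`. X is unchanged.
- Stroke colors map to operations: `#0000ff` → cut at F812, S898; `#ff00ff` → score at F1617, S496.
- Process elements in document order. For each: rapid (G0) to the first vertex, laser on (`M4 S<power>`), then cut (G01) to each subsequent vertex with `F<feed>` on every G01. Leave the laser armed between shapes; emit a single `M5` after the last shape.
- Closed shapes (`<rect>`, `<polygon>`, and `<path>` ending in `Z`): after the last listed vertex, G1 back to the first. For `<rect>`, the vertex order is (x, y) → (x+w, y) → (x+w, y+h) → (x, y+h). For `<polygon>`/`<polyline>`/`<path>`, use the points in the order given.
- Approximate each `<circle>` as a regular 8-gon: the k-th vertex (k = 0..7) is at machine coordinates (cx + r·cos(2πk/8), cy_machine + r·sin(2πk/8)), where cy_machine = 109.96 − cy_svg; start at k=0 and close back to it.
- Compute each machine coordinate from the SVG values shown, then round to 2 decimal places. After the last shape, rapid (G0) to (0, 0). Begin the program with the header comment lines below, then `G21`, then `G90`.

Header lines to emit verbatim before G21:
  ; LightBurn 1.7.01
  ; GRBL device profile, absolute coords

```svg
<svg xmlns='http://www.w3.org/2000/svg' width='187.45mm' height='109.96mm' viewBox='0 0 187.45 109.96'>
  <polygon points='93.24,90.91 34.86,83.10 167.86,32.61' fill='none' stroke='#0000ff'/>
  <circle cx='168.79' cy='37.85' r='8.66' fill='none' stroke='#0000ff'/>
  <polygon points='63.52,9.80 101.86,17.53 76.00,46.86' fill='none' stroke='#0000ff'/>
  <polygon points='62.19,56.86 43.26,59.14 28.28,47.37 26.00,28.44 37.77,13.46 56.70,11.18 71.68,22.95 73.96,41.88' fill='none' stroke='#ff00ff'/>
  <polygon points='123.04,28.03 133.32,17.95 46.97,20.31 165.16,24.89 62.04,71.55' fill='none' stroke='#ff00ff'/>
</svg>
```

; LightBurn 1.7.01
; GRBL device profile, absolute coords
G21
G90
G0 X93.24 Y19.05
M4 S898
G01 X34.86 Y26.86 F812
G01 X167.86 Y77.35 F812
G01 X93.24 Y19.05 F812
G0 X177.45 Y72.11
M4 S898
G01 X174.91 Y78.23 F812
G01 X168.79 Y80.77 F812
G01 X162.67 Y78.23 F812
G01 X160.13 Y72.11 F812
G01 X162.67 Y65.99 F812
G01 X168.79 Y63.45 F812
G01 X174.91 Y65.99 F812
G01 X177.45 Y72.11 F812
G0 X63.52 Y100.16
M4 S898
G01 X101.86 Y92.43 F812
G01 X76.00 Y63.10 F812
G01 X63.52 Y100.16 F812
G0 X62.19 Y53.10
M4 S496
G01 X43.26 Y50.82 F1617
G01 X28.28 Y62.59 F1617
G01 X26.00 Y81.52 F1617
G01 X37.77 Y96.50 F1617
G01 X56.70 Y98.78 F1617
G01 X71.68 Y87.01 F1617
G01 X73.96 Y68.08 F1617
G01 X62.19 Y53.10 F1617
G0 X123.04 Y81.93
M4 S496
G01 X133.32 Y92.01 F1617
G01 X46.97 Y89.65 F1617
G01 X165.16 Y85.07 F1617
G01 X62.04 Y38.41 F1617
G01 X123.04 Y81.93 F1617
M5
G0 X0.00 Y0.00

1 u = 1 mm; y_m = 109.96 − y.

[1] `<polygon>` closed polygon, #0000ff→cut S898 F812: (93.24,19.05) → (34.86,26.86) → (167.86,77.35) → (93.24,19.05) (closed)

[2] `<circle>` circle, #0000ff→cut S898 F812: (177.45,72.11) → (174.91,78.23) → (168.79,80.77) → (162.67,78.23) → (160.13,72.11) → (162.67,65.99) → (168.79,63.45) → (174.91,65.99) → (177.45,72.11) (closed)

[3] `<polygon>` regular polygon, #0000ff→cut S898 F812: (63.52,100.16) → (101.86,92.43) → (76.00,63.10) → (63.52,100.16) (closed)

[4] `<polygon>` regular polygon, #ff00ff→score S496 F1617: (62.19,53.10) → (43.26,50.82) → (28.28,62.59) → (26.00,81.52) → (37.77,96.50) → (56.70,98.78) → (71.68,87.01) → (73.96,68.08) → (62.19,53.10) (closed)

[5] `<polygon>` closed polygon, #ff00ff→score S496 F1617: (123.04,81.93) → (133.32,92.01) → (46.97,89.65) → (165.16,85.07) → (62.04,38.41) → (123.04,81.93) (closed)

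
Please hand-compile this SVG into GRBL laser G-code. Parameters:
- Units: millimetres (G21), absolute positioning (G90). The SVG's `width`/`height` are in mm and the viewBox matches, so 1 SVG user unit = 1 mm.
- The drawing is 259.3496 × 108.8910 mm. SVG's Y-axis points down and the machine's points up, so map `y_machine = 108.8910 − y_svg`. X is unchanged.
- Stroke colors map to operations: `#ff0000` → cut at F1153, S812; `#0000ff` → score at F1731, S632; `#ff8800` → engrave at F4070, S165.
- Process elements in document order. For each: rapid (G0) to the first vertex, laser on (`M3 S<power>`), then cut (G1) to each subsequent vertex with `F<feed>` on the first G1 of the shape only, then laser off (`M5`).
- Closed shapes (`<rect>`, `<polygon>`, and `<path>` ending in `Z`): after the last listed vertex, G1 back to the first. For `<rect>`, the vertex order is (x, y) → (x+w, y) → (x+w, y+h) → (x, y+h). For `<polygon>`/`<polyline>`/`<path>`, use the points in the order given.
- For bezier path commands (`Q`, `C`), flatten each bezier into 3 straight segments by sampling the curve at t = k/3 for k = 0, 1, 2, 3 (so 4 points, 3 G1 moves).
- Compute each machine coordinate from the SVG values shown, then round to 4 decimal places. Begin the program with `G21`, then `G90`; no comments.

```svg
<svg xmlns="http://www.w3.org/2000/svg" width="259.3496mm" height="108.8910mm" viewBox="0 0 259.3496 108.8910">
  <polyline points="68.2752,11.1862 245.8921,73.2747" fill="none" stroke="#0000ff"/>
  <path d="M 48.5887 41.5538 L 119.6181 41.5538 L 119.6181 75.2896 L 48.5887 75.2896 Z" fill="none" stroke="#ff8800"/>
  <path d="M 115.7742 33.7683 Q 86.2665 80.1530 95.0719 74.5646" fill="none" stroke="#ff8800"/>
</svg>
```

Since the viewBox matches the mm dimensions, user units are millimetres directly. The only transform is the Y-flip y_m = 108.8910 − y_svg.

Shape 1 is a line segment drawn with `<polyline>`. Its stroke #0000ff means score at S632, F1731. After flipping Y the toolpath is (68.2752,97.7048) → (245.8921,35.6163).

Shape 2 is a rectangle drawn with `<path>`. Its stroke #ff8800 means engrave at S165, F4070. After flipping Y the toolpath is (48.5887,67.3372) → (119.6181,67.3372) → (119.6181,33.6014) → (48.5887,33.6014) → (48.5887,67.3372), returning to the start.

Shape 3 is a quadratic bezier drawn with `<path>`. Its stroke #ff8800 means engrave at S165, F4070. After flipping Y the toolpath is (115.7742,75.1227) → (100.3594,49.9744) → (93.4586,36.3756) → (95.0719,34.3264).

G21
G90
G0 X68.2752 Y97.7048
M3 S632
G1 X245.8921 Y35.6163 F1731
M5
G0 X48.5887 Y67.3372
M3 S165
G1 X119.6181 Y67.3372 F4070
G1 X119.6181 Y33.6014
G1 X48.5887 Y33.6014
G1 X48.5887 Y67.3372
M5
G0 X115.7742 Y75.1227
M3 S165
G1 X100.3594 Y49.9744 F4070
G1 X93.4586 Y36.3756
G1 X95.0719 Y34.3264
M5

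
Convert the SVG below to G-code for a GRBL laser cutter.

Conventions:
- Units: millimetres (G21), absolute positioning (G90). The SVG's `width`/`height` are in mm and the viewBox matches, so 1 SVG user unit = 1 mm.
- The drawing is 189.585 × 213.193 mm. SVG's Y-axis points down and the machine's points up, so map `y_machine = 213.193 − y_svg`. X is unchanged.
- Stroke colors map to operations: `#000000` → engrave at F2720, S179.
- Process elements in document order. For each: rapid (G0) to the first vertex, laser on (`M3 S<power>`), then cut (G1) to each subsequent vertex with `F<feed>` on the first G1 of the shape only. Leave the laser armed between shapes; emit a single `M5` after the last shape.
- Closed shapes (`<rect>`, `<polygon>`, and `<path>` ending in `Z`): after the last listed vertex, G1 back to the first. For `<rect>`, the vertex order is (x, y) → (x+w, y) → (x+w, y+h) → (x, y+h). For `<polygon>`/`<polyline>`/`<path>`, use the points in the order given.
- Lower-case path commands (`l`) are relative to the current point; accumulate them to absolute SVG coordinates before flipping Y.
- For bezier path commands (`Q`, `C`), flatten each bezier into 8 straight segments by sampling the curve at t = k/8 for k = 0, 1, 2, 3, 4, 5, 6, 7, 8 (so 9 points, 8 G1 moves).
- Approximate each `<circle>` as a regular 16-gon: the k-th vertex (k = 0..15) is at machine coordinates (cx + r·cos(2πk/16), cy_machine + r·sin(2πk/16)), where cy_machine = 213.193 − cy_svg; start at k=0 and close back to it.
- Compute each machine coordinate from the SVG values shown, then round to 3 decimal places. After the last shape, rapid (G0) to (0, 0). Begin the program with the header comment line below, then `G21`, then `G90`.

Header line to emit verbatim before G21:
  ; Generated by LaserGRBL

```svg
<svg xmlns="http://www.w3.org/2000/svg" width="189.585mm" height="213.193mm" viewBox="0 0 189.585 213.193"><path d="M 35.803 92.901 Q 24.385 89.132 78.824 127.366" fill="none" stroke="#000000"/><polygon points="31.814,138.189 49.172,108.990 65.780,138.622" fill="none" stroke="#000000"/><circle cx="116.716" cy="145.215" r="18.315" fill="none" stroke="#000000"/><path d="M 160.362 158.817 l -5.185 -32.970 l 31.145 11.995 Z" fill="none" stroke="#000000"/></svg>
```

; Generated by LaserGRBL
G21
G90
G0 X35.803 Y120.292
M3 S179
G1 X33.978 Y120.578 F2720
G1 X34.210 Y119.551
G1 X36.501 Y117.212
G1 X40.849 Y113.560
G1 X47.256 Y108.596
G1 X55.721 Y102.319
G1 X66.243 Y94.729
G1 X78.824 Y85.827
G0 X31.814 Y75.004
M3 S179
G1 X49.172 Y104.203 F2720
G1 X65.780 Y74.571
G1 X31.814 Y75.004
G0 X135.031 Y67.978
M3 S179
G1 X133.637 Y74.987 F2720
G1 X129.667 Y80.929
G1 X123.725 Y84.899
G1 X116.716 Y86.293
G1 X109.707 Y84.899
G1 X103.765 Y80.929
G1 X99.795 Y74.987
G1 X98.401 Y67.978
G1 X99.795 Y60.969
G1 X103.765 Y55.027
G1 X109.707 Y51.057
G1 X116.716 Y49.663
G1 X123.725 Y51.057
G1 X129.667 Y55.027
G1 X133.637 Y60.969
G1 X135.031 Y67.978
G0 X160.362 Y54.376
M3 S179
G1 X155.177 Y87.346 F2720
G1 X186.322 Y75.351
G1 X160.362 Y54.376
M5
G0 X0.000 Y0.000

Since the viewBox matches the mm dimensions, user units are millimetres directly. The only transform is the Y-flip y_m = 213.193 − y_svg.

Shape 1 is a quadratic bezier drawn with `<path>`. Its stroke #000000 means engrave at S179, F2720. After flipping Y the toolpath is (35.803,120.292) → (33.978,120.578) → (34.210,119.551) → (36.501,117.212) → (40.849,113.560) → (47.256,108.596) → (55.721,102.319) → (66.243,94.729) → (78.824,85.827).

Shape 2 is a regular polygon drawn with `<polygon>`. Its stroke #000000 means engrave at S179, F2720. After flipping Y the toolpath is (31.814,75.004) → (49.172,104.203) → (65.780,74.571) → (31.814,75.004), returning to the start.

Shape 3 is a circle drawn with `<circle>`. Its stroke #000000 means engrave at S179, F2720. After flipping Y the toolpath is (135.031,67.978) → (133.637,74.987) → (129.667,80.929) → (123.725,84.899) → (116.716,86.293) → (109.707,84.899) → (103.765,80.929) → (99.795,74.987) → (98.401,67.978) → (99.795,60.969) → (103.765,55.027) → (109.707,51.057) → (116.716,49.663) → (123.725,51.057) → (129.667,55.027) → (133.637,60.969) → (135.031,67.978), returning to the start.

Shape 4 is a regular polygon drawn with `<path>`. Its stroke #000000 means engrave at S179, F2720. After flipping Y the toolpath is (160.362,54.376) → (155.177,87.346) → (186.322,75.351) → (160.362,54.376), returning to the start.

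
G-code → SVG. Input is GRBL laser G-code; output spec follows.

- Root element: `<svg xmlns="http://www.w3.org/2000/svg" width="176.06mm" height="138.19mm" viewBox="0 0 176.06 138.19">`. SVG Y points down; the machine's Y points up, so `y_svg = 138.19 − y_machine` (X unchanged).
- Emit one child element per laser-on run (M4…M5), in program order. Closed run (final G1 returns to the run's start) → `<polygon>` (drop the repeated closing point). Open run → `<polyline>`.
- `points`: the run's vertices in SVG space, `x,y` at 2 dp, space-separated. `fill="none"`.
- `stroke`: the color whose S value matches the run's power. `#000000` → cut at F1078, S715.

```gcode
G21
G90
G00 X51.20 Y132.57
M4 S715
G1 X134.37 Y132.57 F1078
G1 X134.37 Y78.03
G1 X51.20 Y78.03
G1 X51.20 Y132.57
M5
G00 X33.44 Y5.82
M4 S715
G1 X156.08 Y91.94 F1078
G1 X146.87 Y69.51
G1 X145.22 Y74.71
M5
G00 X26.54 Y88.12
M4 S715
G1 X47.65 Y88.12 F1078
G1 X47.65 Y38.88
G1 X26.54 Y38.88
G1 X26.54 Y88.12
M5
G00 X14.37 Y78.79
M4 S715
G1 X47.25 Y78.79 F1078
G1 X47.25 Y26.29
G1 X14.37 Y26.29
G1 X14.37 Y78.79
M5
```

y_svg = 138.19 − y_m. Every run uses S715, so all elements get stroke `#000000` (cut).

[1] closed run; points: 51.20,5.62 134.37,5.62 134.37,60.16 51.20,60.16

[2] open run; points: 33.44,132.37 156.08,46.25 146.87,68.68 145.22,63.48

[3] closed run; points: 26.54,50.07 47.65,50.07 47.65,99.31 26.54,99.31

[4] closed run; points: 14.37,59.40 47.25,59.40 47.25,111.90 14.37,111.90

<svg xmlns="http://www.w3.org/2000/svg" width="176.06mm" height="138.19mm" viewBox="0 0 176.06 138.19">
  <polygon points="51.20,5.62 134.37,5.62 134.37,60.16 51.20,60.16" fill="none" stroke="#000000"/>
  <polyline points="33.44,132.37 156.08,46.25 146.87,68.68 145.22,63.48" fill="none" stroke="#000000"/>
  <polygon points="26.54,50.07 47.65,50.07 47.65,99.31 26.54,99.31" fill="none" stroke="#000000"/>
  <polygon points="14.37,59.40 47.25,59.40 47.25,111.90 14.37,111.90" fill="none" stroke="#000000"/>
</svg>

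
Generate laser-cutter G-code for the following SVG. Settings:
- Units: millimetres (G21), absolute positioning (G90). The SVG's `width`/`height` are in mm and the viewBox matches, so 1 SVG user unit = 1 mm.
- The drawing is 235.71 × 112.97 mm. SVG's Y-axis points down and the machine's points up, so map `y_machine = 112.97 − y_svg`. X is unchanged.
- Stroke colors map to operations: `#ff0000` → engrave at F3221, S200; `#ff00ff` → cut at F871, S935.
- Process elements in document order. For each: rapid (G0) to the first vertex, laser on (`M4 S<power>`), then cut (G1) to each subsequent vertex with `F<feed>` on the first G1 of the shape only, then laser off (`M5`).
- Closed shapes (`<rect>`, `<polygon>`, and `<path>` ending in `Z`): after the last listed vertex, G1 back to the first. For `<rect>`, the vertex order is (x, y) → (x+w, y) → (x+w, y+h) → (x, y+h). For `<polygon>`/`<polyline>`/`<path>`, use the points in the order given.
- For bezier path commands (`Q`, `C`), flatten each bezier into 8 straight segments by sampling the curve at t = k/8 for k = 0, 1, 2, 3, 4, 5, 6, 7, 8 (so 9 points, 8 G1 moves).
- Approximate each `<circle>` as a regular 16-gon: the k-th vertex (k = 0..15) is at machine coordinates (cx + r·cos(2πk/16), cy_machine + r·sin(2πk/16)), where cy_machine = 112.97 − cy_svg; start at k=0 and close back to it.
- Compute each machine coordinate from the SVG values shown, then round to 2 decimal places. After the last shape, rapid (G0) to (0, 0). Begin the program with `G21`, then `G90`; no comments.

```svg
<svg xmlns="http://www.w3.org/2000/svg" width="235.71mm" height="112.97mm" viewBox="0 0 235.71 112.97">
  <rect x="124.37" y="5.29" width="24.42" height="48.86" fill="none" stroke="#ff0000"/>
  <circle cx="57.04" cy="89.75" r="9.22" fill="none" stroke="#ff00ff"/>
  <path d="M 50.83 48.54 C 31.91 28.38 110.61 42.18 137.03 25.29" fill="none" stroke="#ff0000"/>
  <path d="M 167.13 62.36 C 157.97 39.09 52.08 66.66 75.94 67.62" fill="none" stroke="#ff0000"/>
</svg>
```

G21
G90
G0 X124.37 Y107.68
M4 S200
G1 X148.79 Y107.68 F3221
G1 X148.79 Y58.82
G1 X124.37 Y58.82
G1 X124.37 Y107.68
M5
G0 X66.26 Y23.22
M4 S935
G1 X65.56 Y26.75 F871
G1 X63.56 Y29.74
G1 X60.57 Y31.74
G1 X57.04 Y32.44
G1 X53.51 Y31.74
G1 X50.52 Y29.74
G1 X48.52 Y26.75
G1 X47.82 Y23.22
G1 X48.52 Y19.69
G1 X50.52 Y16.70
G1 X53.51 Y14.70
G1 X57.04 Y14.00
G1 X60.57 Y14.70
G1 X63.56 Y16.70
G1 X65.56 Y19.69
G1 X66.26 Y23.22
M5
G0 X50.83 Y64.43
M4 S200
G1 X48.02 Y70.52 F3221
G1 X52.60 Y74.19
G1 X62.82 Y76.19
G1 X76.93 Y77.28
G1 X93.16 Y78.22
G1 X109.75 Y79.76
G1 X124.96 Y82.66
G1 X137.03 Y87.68
M5
G0 X167.13 Y50.61
M4 S200
G1 X159.60 Y57.10 F3221
G1 X145.66 Y59.74
G1 X127.96 Y59.42
G1 X109.15 Y57.07
G1 X91.89 Y53.57
G1 X78.83 Y49.85
G1 X72.63 Y46.81
G1 X75.94 Y45.35
M5
G0 X0.00 Y0.00

viewBox `0 0 235.71 112.97` with mm width/height → 1 unit = 1 mm. Flip: y_m = 112.97 − y_svg.

**Shape 1** — `<rect>` rectangle, stroke `#ff0000` → engrave (S200, F3221). Machine vertices: (124.37,107.68) → (148.79,107.68) → (148.79,58.82) → (124.37,58.82) → (124.37,107.68). Closed: final G1 returns to the first vertex.

**Shape 2** — `<circle>` circle, stroke `#ff00ff` → cut (S935, F871). Machine vertices: (66.26,23.22) → (65.56,26.75) → (63.56,29.74) → (60.57,31.74) → (57.04,32.44) → (53.51,31.74) → (50.52,29.74) → (48.52,26.75) → (47.82,23.22) → (48.52,19.69) → (50.52,16.70) → (53.51,14.70) → (57.04,14.00) → (60.57,14.70) → (63.56,16.70) → (65.56,19.69) → (66.26,23.22). Closed: final G1 returns to the first vertex.

**Shape 3** — `<path>` cubic bezier, stroke `#ff0000` → engrave (S200, F3221). Control points (SVG): P0=(50.83,48.54), P1=(31.91,28.38), P2=(110.61,42.18), P3=(137.03,25.29); sampled at t=k/8. Machine vertices: (50.83,64.43) → (48.02,70.52) → (52.60,74.19) → (62.82,76.19) → (76.93,77.28) → (93.16,78.22) → (109.75,79.76) → (124.96,82.66) → (137.03,87.68). Open path.

**Shape 4** — `<path>` cubic bezier, stroke `#ff0000` → engrave (S200, F3221). Control points (SVG): P0=(167.13,62.36), P1=(157.97,39.09), P2=(52.08,66.66), P3=(75.94,67.62); sampled at t=k/8. Machine vertices: (167.13,50.61) → (159.60,57.10) → (145.66,59.74) → (127.96,59.42) → (109.15,57.07) → (91.89,53.57) → (78.83,49.85) → (72.63,46.81) → (75.94,45.35). Open path.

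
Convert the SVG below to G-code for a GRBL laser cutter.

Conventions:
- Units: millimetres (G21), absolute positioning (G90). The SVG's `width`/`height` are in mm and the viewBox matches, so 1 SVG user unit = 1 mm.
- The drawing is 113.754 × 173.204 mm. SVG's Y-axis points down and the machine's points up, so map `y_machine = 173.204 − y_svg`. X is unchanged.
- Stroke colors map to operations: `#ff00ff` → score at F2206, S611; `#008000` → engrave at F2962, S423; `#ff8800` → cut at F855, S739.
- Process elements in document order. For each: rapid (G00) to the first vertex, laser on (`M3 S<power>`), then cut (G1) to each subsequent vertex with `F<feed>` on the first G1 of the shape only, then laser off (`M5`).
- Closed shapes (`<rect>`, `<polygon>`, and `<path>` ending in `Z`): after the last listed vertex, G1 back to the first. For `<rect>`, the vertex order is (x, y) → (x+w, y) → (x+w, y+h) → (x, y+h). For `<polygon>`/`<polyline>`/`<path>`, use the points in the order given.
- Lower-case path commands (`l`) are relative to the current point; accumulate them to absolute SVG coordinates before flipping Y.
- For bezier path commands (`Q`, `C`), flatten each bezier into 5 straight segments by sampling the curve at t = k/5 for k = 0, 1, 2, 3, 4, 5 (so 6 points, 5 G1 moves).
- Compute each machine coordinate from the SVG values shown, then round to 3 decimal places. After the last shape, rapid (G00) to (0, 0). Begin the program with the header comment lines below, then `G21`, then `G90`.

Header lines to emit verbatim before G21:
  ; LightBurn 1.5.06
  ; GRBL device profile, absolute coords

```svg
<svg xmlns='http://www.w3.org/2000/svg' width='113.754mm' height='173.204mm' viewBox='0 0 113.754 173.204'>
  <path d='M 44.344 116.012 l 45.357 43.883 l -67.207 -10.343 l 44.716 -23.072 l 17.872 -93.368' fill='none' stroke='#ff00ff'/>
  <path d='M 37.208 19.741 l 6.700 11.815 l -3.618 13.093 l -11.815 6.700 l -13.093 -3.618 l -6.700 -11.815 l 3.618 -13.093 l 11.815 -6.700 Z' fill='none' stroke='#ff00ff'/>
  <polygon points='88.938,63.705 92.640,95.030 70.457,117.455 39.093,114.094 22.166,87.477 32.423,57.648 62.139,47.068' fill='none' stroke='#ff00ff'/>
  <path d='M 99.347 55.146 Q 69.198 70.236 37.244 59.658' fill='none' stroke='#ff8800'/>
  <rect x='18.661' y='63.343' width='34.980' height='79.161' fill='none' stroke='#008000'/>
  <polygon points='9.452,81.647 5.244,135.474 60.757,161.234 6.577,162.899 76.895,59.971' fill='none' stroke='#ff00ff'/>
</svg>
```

1 u = 1 mm; y_m = 173.204 − y.

[1] `<path>` open polyline, #ff00ff→score S611 F2206: (44.344,57.192) → (89.701,13.309) → (22.494,23.652) → (67.210,46.724) → (85.082,140.092)

[2] `<path>` regular polygon, #ff00ff→score S611 F2206: (37.208,153.463) → (43.908,141.648) → (40.290,128.555) → (28.475,121.855) → (15.382,125.473) → (8.682,137.288) → (12.300,150.381) → (24.115,157.081) → (37.208,153.463) (closed)

[3] `<polygon>` regular polygon, #ff00ff→score S611 F2206: (88.938,109.499) → (92.640,78.174) → (70.457,55.749) → (39.093,59.110) → (22.166,85.727) → (32.423,115.556) → (62.139,126.136) → (88.938,109.499) (closed)

[4] `<path>` quadratic bezier, #ff8800→cut S739 F855: (99.347,118.058) → (87.215,113.049) → (74.939,110.093) → (62.518,109.190) → (49.953,110.342) → (37.244,113.546)

[5] `<rect>` rectangle, #008000→engrave S423 F2962: (18.661,109.861) → (53.641,109.861) → (53.641,30.700) → (18.661,30.700) → (18.661,109.861) (closed)

[6] `<polygon>` closed polygon, #ff00ff→score S611 F2206: (9.452,91.557) → (5.244,37.730) → (60.757,11.970) → (6.577,10.305) → (76.895,113.233) → (9.452,91.557) (closed)

; LightBurn 1.5.06
; GRBL device profile, absolute coords
G21
G90
G00 X44.344 Y57.192
M3 S611
G1 X89.701 Y13.309 F2206
G1 X22.494 Y23.652
G1 X67.210 Y46.724
G1 X85.082 Y140.092
M5
G00 X37.208 Y153.463
M3 S611
G1 X43.908 Y141.648 F2206
G1 X40.290 Y128.555
G1 X28.475 Y121.855
G1 X15.382 Y125.473
G1 X8.682 Y137.288
G1 X12.300 Y150.381
G1 X24.115 Y157.081
G1 X37.208 Y153.463
M5
G00 X88.938 Y109.499
M3 S611
G1 X92.640 Y78.174 F2206
G1 X70.457 Y55.749
G1 X39.093 Y59.110
G1 X22.166 Y85.727
G1 X32.423 Y115.556
G1 X62.139 Y126.136
G1 X88.938 Y109.499
M5
G00 X99.347 Y118.058
M3 S739
G1 X87.215 Y113.049 F855
G1 X74.939 Y110.093
G1 X62.518 Y109.190
G1 X49.953 Y110.342
G1 X37.244 Y113.546
M5
G00 X18.661 Y109.861
M3 S423
G1 X53.641 Y109.861 F2962
G1 X53.641 Y30.700
G1 X18.661 Y30.700
G1 X18.661 Y109.861
M5
G00 X9.452 Y91.557
M3 S611
G1 X5.244 Y37.730 F2206
G1 X60.757 Y11.970
G1 X6.577 Y10.305
G1 X76.895 Y113.233
G1 X9.452 Y91.557
M5
G00 X0.000 Y0.000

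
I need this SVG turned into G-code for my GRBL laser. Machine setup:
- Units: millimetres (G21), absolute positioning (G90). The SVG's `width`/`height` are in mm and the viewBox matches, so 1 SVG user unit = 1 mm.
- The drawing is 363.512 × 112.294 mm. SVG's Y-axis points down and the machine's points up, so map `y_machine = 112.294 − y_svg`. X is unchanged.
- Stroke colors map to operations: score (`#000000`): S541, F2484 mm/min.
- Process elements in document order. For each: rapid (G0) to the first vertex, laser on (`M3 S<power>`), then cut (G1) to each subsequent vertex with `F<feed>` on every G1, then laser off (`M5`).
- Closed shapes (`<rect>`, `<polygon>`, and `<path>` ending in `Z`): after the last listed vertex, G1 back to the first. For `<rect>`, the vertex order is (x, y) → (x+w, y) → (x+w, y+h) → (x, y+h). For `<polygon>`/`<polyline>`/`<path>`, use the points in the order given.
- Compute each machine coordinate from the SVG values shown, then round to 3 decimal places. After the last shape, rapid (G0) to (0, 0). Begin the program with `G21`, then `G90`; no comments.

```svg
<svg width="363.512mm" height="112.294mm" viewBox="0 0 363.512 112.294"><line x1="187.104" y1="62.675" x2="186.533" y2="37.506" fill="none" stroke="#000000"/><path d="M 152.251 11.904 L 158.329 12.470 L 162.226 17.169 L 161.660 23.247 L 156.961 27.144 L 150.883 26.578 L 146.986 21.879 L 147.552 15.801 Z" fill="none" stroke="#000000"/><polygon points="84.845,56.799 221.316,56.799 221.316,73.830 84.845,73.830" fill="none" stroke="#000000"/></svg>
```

G21
G90
G0 X187.104 Y49.619
M3 S541
G1 X186.533 Y74.788 F2484
M5
G0 X152.251 Y100.390
M3 S541
G1 X158.329 Y99.824 F2484
G1 X162.226 Y95.125 F2484
G1 X161.660 Y89.047 F2484
G1 X156.961 Y85.150 F2484
G1 X150.883 Y85.716 F2484
G1 X146.986 Y90.415 F2484
G1 X147.552 Y96.493 F2484
G1 X152.251 Y100.390 F2484
M5
G0 X84.845 Y55.495
M3 S541
G1 X221.316 Y55.495 F2484
G1 X221.316 Y38.464 F2484
G1 X84.845 Y38.464 F2484
G1 X84.845 Y55.495 F2484
M5
G0 X0.000 Y0.000

1 u = 1 mm; y_m = 112.294 − y.

[1] `<line>` line segment, #000000→score S541 F2484: (187.104,49.619) → (186.533,74.788)

[2] `<path>` regular polygon, #000000→score S541 F2484: (152.251,100.390) → (158.329,99.824) → (162.226,95.125) → (161.660,89.047) → (156.961,85.150) → (150.883,85.716) → (146.986,90.415) → (147.552,96.493) → (152.251,100.390) (closed)

[3] `<polygon>` rectangle, #000000→score S541 F2484: (84.845,55.495) → (221.316,55.495) → (221.316,38.464) → (84.845,38.464) → (84.845,55.495) (closed)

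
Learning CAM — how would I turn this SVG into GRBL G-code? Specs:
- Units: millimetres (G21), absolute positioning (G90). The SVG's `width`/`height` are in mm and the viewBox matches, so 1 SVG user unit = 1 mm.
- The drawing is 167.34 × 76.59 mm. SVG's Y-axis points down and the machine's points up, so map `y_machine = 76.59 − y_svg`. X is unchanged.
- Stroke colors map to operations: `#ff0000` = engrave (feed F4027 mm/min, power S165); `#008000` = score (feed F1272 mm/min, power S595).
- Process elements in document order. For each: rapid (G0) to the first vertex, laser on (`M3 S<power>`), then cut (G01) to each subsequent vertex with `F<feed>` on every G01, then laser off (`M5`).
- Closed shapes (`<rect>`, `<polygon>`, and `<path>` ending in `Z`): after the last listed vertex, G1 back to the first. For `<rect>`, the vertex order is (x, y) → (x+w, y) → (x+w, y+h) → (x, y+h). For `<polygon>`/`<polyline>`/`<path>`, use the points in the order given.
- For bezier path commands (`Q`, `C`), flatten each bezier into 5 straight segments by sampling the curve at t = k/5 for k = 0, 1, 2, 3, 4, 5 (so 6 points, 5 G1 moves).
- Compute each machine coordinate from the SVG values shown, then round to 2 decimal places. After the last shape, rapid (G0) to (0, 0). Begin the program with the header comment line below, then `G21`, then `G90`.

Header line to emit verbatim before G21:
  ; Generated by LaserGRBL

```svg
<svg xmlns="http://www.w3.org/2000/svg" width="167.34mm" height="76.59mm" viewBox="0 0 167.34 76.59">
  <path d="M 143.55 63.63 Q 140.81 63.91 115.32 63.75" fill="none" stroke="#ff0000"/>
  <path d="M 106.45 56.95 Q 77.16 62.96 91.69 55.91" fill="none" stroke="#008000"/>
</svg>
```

Since the viewBox matches the mm dimensions, user units are millimetres directly. The only transform is the Y-flip y_m = 76.59 − y_svg.

Shape 1 is a quadratic bezier drawn with `<path>`. Its stroke #ff0000 means engrave at S165, F4027. After flipping Y the toolpath is (143.55,12.96) → (141.54,12.87) → (137.72,12.81) → (132.07,12.78) → (124.61,12.79) → (115.32,12.84).

Shape 2 is a quadratic bezier drawn with `<path>`. Its stroke #008000 means score at S595, F1272. After flipping Y the toolpath is (106.45,19.64) → (96.49,17.76) → (90.03,16.92) → (87.08,17.13) → (87.63,18.38) → (91.69,20.68).

; Generated by LaserGRBL
G21
G90
G0 X143.55 Y12.96
M3 S165
G01 X141.54 Y12.87 F4027
G01 X137.72 Y12.81 F4027
G01 X132.07 Y12.78 F4027
G01 X124.61 Y12.79 F4027
G01 X115.32 Y12.84 F4027
M5
G0 X106.45 Y19.64
M3 S595
G01 X96.49 Y17.76 F1272
G01 X90.03 Y16.92 F1272
G01 X87.08 Y17.13 F1272
G01 X87.63 Y18.38 F1272
G01 X91.69 Y20.68 F1272
M5
G0 X0.00 Y0.00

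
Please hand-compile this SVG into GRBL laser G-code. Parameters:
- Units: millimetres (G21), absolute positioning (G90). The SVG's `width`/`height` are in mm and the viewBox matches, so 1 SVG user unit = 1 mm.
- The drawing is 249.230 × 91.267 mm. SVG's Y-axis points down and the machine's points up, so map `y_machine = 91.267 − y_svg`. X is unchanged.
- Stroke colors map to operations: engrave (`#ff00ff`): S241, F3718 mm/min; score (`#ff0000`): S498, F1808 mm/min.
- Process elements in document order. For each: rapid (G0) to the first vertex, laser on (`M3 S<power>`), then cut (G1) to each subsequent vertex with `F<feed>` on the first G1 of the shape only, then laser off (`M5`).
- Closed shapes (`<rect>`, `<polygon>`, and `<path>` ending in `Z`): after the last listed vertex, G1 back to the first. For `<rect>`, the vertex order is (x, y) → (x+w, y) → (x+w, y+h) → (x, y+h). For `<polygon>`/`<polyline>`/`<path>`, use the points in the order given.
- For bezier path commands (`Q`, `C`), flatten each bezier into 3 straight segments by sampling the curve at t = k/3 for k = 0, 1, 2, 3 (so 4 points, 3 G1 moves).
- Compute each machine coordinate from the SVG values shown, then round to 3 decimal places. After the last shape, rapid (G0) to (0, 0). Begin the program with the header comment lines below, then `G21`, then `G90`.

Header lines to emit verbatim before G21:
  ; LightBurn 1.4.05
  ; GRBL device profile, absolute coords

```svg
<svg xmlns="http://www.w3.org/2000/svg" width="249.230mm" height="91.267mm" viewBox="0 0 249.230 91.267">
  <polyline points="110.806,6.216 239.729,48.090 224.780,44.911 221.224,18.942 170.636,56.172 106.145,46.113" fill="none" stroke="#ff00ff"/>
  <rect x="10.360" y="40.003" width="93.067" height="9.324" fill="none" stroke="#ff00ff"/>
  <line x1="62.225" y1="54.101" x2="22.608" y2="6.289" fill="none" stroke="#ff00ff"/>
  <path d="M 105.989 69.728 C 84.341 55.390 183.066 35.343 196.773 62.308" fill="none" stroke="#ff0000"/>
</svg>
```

viewBox `0 0 249.230 91.267` with mm width/height → 1 unit = 1 mm. Flip: y_m = 91.267 − y_svg.

**Shape 1** — `<polyline>` open polyline, stroke `#ff00ff` → engrave (S241, F3718). Machine vertices: (110.806,85.051) → (239.729,43.177) → (224.780,46.356) → (221.224,72.325) → (170.636,35.095) → (106.145,45.154). Open path.

**Shape 2** — `<rect>` rectangle, stroke `#ff00ff` → engrave (S241, F3718). Machine vertices: (10.360,51.264) → (103.427,51.264) → (103.427,41.940) → (10.360,41.940) → (10.360,51.264). Closed: final G1 returns to the first vertex.

**Shape 3** — `<line>` line segment, stroke `#ff00ff` → engrave (S241, F3718). Machine vertices: (62.225,37.166) → (22.608,84.978). Open path.

**Shape 4** — `<path>` cubic bezier, stroke `#ff0000` → score (S498, F1808). Control points (SVG): P0=(105.989,69.728), P1=(84.341,55.390), P2=(183.066,35.343), P3=(196.773,62.308); sampled at t=k/3. Machine vertices: (105.989,21.539) → (116.858,35.827) → (162.334,42.206) → (196.773,28.959). Open path.

; LightBurn 1.4.05
; GRBL device profile, absolute coords
G21
G90
G0 X110.806 Y85.051
M3 S241
G1 X239.729 Y43.177 F3718
G1 X224.780 Y46.356
G1 X221.224 Y72.325
G1 X170.636 Y35.095
G1 X106.145 Y45.154
M5
G0 X10.360 Y51.264
M3 S241
G1 X103.427 Y51.264 F3718
G1 X103.427 Y41.940
G1 X10.360 Y41.940
G1 X10.360 Y51.264
M5
G0 X62.225 Y37.166
M3 S241
G1 X22.608 Y84.978 F3718
M5
G0 X105.989 Y21.539
M3 S498
G1 X116.858 Y35.827 F1808
G1 X162.334 Y42.206
G1 X196.773 Y28.959
M5
G0 X0.000 Y0.000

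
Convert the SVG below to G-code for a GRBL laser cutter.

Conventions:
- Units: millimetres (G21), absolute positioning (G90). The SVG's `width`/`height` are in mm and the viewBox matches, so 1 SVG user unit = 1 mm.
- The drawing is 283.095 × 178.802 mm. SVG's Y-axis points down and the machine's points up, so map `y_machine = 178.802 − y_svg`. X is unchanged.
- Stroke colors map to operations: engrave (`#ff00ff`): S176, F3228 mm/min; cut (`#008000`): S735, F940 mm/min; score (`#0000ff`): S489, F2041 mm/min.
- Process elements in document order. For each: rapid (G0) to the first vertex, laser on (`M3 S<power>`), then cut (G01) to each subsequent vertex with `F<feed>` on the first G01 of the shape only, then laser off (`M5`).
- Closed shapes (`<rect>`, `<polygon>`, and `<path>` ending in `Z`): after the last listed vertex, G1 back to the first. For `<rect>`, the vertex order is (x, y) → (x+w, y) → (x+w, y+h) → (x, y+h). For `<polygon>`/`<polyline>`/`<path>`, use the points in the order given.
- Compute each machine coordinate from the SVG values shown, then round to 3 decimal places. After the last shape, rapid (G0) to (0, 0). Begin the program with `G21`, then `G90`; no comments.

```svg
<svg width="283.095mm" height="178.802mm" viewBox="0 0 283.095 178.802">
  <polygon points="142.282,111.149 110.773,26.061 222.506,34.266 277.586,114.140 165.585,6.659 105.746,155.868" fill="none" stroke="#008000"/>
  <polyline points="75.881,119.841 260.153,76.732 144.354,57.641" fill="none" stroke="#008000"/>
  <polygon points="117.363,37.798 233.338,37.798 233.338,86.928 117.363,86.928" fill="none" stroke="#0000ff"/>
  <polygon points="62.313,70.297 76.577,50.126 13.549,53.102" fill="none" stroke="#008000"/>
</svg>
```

G21
G90
G0 X142.282 Y67.653
M3 S735
G01 X110.773 Y152.741 F940
G01 X222.506 Y144.536
G01 X277.586 Y64.662
G01 X165.585 Y172.143
G01 X105.746 Y22.934
G01 X142.282 Y67.653
M5
G0 X75.881 Y58.961
M3 S735
G01 X260.153 Y102.070 F940
G01 X144.354 Y121.161
M5
G0 X117.363 Y141.004
M3 S489
G01 X233.338 Y141.004 F2041
G01 X233.338 Y91.874
G01 X117.363 Y91.874
G01 X117.363 Y141.004
M5
G0 X62.313 Y108.505
M3 S735
G01 X76.577 Y128.676 F940
G01 X13.549 Y125.700
G01 X62.313 Y108.505
M5
G0 X0.000 Y0.000

1 u = 1 mm; y_m = 178.802 − y.

[1] `<polygon>` closed polygon, #008000→cut S735 F940: (142.282,67.653) → (110.773,152.741) → (222.506,144.536) → (277.586,64.662) → (165.585,172.143) → (105.746,22.934) → (142.282,67.653) (closed)

[2] `<polyline>` open polyline, #008000→cut S735 F940: (75.881,58.961) → (260.153,102.070) → (144.354,121.161)

[3] `<polygon>` rectangle, #0000ff→score S489 F2041: (117.363,141.004) → (233.338,141.004) → (233.338,91.874) → (117.363,91.874) → (117.363,141.004) (closed)

[4] `<polygon>` closed polygon, #008000→cut S735 F940: (62.313,108.505) → (76.577,128.676) → (13.549,125.700) → (62.313,108.505) (closed)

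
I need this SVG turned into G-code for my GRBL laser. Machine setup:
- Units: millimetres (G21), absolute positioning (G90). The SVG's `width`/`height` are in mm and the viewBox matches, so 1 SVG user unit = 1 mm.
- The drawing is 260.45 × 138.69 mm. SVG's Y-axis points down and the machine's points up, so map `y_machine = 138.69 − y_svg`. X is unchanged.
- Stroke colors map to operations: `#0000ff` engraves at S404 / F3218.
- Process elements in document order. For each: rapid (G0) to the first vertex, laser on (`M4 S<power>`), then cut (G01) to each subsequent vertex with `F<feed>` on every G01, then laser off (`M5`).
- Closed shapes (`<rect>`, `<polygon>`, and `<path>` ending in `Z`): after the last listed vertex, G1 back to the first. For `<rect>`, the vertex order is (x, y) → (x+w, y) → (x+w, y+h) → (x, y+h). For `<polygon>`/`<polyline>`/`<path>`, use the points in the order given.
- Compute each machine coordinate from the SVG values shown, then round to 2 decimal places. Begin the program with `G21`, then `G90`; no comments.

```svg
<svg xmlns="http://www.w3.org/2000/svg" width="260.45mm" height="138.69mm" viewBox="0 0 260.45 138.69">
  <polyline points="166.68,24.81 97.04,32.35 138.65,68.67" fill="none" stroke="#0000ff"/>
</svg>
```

G21
G90
G0 X166.68 Y113.88
M4 S404
G01 X97.04 Y106.34 F3218
G01 X138.65 Y70.02 F3218
M5

viewBox `0 0 260.45 138.69` with mm width/height → 1 unit = 1 mm. Flip: y_m = 138.69 − y_svg.

**Shape 1** — `<polyline>` open polyline, stroke `#0000ff` → engrave (S404, F3218). Machine vertices: (166.68,113.88) → (97.04,106.34) → (138.65,70.02). Open path.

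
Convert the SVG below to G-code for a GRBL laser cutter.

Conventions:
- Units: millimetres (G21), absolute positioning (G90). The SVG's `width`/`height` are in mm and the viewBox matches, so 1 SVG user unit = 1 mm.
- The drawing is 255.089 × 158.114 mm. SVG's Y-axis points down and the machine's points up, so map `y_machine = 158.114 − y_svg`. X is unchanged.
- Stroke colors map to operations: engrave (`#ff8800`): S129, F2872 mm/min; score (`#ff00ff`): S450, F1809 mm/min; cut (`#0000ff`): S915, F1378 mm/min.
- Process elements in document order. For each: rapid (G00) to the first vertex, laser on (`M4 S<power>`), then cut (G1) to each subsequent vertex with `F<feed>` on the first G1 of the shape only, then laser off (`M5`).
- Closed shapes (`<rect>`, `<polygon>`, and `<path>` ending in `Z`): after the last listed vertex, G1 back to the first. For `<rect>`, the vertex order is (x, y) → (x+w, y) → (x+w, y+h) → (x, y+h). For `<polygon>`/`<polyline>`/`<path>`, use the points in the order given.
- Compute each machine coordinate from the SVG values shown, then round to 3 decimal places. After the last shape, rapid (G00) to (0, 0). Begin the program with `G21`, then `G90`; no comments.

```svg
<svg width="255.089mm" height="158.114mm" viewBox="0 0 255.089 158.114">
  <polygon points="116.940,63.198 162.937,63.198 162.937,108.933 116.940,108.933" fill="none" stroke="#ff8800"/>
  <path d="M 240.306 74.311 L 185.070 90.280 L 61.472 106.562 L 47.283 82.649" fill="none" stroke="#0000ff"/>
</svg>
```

1 u = 1 mm; y_m = 158.114 − y.

[1] `<polygon>` rectangle, #ff8800→engrave S129 F2872: (116.940,94.916) → (162.937,94.916) → (162.937,49.181) → (116.940,49.181) → (116.940,94.916) (closed)

[2] `<path>` open polyline, #0000ff→cut S915 F1378: (240.306,83.803) → (185.070,67.834) → (61.472,51.552) → (47.283,75.465)

G21
G90
G00 X116.940 Y94.916
M4 S129
G1 X162.937 Y94.916 F2872
G1 X162.937 Y49.181
G1 X116.940 Y49.181
G1 X116.940 Y94.916
M5
G00 X240.306 Y83.803
M4 S915
G1 X185.070 Y67.834 F1378
G1 X61.472 Y51.552
G1 X47.283 Y75.465
M5
G00 X0.000 Y0.000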